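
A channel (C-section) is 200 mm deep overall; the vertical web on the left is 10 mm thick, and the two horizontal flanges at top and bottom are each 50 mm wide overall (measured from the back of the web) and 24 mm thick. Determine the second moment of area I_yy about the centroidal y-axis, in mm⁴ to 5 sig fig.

Treat the section as a set of non-overlapping primitives; coordinates are from the bounding-box lower-left.
Web: 10 × 200, A = 2 000 mm², x = 5 mm, Ī = 16666.67 mm⁴.
Top flange (beyond web): 40 × 24, A = 960 mm², x = 30 mm, Ī = 128 000 mm⁴.
Bottom flange (beyond web): 40 × 24, A = 960 mm², x = 30 mm, Ī = 128 000 mm⁴.
Centroid: x̄ = ΣA·x / ΣA = 17.2449 mm.
Transfer each piece to the centroidal y-axis using Ī + A·d² with d = x − 17.2449:
  web: d = -12.2449 mm → contributes +316541.7 mm⁴
  top flange (beyond web): d = 12.7551 mm → contributes +284184.9 mm⁴
  bottom flange (beyond web): d = 12.7551 mm → contributes +284184.9 mm⁴
Total I = 884911.6 mm⁴.

I_yy ≈ 8.8491 × 10⁵ mm⁴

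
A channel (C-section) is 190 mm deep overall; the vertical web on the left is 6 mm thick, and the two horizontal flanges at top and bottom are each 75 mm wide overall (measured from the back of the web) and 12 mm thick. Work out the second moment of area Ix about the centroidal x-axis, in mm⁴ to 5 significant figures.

Split into non-overlapping primitives; take the origin at the lower-left of the bounding box.
Web: 6 × 190, A = 1 140 mm², y = 95 mm, Ī = 3 429 500 mm⁴.
Top flange (beyond web): 69 × 12, A = 828 mm², y = 184 mm, Ī = 9 936 mm⁴.
Bottom flange (beyond web): 69 × 12, A = 828 mm², y = 6 mm, Ī = 9 936 mm⁴.
By symmetry the centroid is at mid-height, ȳ = 95 mm.
Transfer each piece to the centroidal x-axis using Ī + A·d² with d = y − 95:
  web: d = 0 mm → contributes +3 429 500 mm⁴
  top flange (beyond web): d = 89 mm → contributes +6 568 524 mm⁴
  bottom flange (beyond web): d = -89 mm → contributes +6 568 524 mm⁴
Total I = 16 566 548 mm⁴.

Ix ≈ 1.6567 × 10⁷ mm⁴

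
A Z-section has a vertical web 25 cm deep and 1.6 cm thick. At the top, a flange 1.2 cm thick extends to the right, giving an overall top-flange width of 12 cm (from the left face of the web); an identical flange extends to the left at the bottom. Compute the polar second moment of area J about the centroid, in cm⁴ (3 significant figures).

J ≈ 6750 cm⁴

Treat the section as a set of non-overlapping primitives; coordinates are from the bounding-box lower-left.
Web: 1.6 × 25, A = 40 cm², y = 12.5 cm, Ī = 2083.3 cm⁴.
Top flange (beyond web): 10.4 × 1.2, A = 12.48 cm², y = 24.4 cm, Ī = 1.4976 cm⁴.
Bottom flange (beyond web): 10.4 × 1.2, A = 12.48 cm², y = 0.6 cm, Ī = 1.4976 cm⁴.
Centroid: ȳ = ΣA·y / ΣA = 12.5 cm.
Transfer each piece to the centroidal x-axis using Ī + A·d² with d = y − 12.5:
  web: d = 0 cm → contributes +2083.3 cm⁴
  top flange (beyond web): d = 11.9 cm → contributes +1768.8 cm⁴
  bottom flange (beyond web): d = -11.9 cm → contributes +1768.8 cm⁴
Total I = 5620.9 cm⁴.
For the y-axis: x̄ = 11.2 cm.
Repeating about the centroidal y-axis gives I_y = 1132.1 cm⁴.
Polar second moment: J = I_x + I_y = 6 753 cm⁴.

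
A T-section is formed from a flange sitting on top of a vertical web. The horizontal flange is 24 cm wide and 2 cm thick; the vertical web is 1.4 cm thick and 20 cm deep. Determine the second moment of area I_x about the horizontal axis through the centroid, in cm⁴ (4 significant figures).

Split into non-overlapping primitives; take the origin at the lower-left of the bounding box.
Flange: 24 × 2, A = 48 cm², y = 21 cm, Ī = 16 cm⁴.
Web: 1.4 × 20, A = 28 cm², y = 10 cm, Ī = 933.333 cm⁴.
Centroid: ȳ = ΣA·y / ΣA = 16.9474 cm.
Transfer each piece to the horizontal axis through the centroid using Ī + A·d² with d = y − 16.9474:
  flange: d = 4.05263 cm → contributes +804.343 cm⁴
  web: d = -6.94737 cm → contributes +2284.78 cm⁴
Total I = 3089.12 cm⁴.

I_x ≈ 3089 cm⁴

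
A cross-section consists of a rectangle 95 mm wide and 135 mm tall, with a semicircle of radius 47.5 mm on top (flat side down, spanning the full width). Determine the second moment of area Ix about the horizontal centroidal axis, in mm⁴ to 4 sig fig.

Split into non-overlapping primitives; take the origin at the lower-left of the bounding box.
Rectangular body: 95 × 135, A = 12 825 mm², y = 67.5 mm, Ī = 19 477 969 mm⁴.
Semicircular cap: semicircle r = 47.5, A = 3544.11 mm², y = 155.16 mm, Ī = 558 736 mm⁴.
Centroid: ȳ = ΣA·y / ΣA = 86.4794 mm.
Transfer each piece to the horizontal centroidal axis using Ī + A·d² with d = y − 86.4794:
  rectangular body: d = -18.9794 mm → contributes +24 097 742 mm⁴
  semicircular cap: d = 68.6803 mm → contributes +17 276 222 mm⁴
Total I = 41 373 965 mm⁴.

Ix ≈ 4.137 × 10⁷ mm⁴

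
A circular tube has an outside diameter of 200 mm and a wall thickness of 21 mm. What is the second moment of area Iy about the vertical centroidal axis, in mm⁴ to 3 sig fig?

Iy ≈ 4.79 × 10⁷ mm⁴

Treat the section as a set of non-overlapping primitives; coordinates are from the bounding-box lower-left.
Outer circle: ⌀200, A = 31 416 mm², x = 100 mm, Ī = 78 539 816 mm⁴.
Bore (subtracted): ⌀158, A = 19 607 mm², x = 100 mm, Ī = 30 591 322 mm⁴.
By symmetry the centroid is at mid-width, x̄ = 100 mm.
All pieces are centred on the vertical centroidal axis, so I = ΣĪ (holes subtracted) = 47 948 494 mm⁴.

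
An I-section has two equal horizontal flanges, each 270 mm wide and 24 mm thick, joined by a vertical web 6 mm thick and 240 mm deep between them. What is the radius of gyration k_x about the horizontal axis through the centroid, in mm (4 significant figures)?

Break the section into simple shapes (no overlaps), measuring from the bottom-left corner of the bounding box.
Bottom flange: 270 × 24, A = 6 480 mm², y = 12 mm, Ī = 311 040 mm⁴.
Web: 6 × 240, A = 1 440 mm², y = 144 mm, Ī = 6 912 000 mm⁴.
Top flange: 270 × 24, A = 6 480 mm², y = 276 mm, Ī = 311 040 mm⁴.
By symmetry the centroid is at mid-height, ȳ = 144 mm.
Transfer each piece to the horizontal axis through the centroid using Ī + A·d² with d = y − 144:
  bottom flange: d = -132 mm → contributes +113 218 560 mm⁴
  web: d = 0 mm → contributes +6 912 000 mm⁴
  top flange: d = 132 mm → contributes +113 218 560 mm⁴
Total I = 233 349 120 mm⁴.
Radius of gyration: k = √(I/A) = √(233 349 120 / 14 400) = 127.298 mm.

k_x ≈ 127.3 mm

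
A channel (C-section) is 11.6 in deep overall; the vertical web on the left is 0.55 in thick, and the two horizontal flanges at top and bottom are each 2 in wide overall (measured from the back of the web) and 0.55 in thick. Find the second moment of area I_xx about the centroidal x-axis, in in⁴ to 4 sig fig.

Treat the section as a set of non-overlapping primitives; coordinates are from the bounding-box lower-left.
Web: 0.55 × 11.6, A = 6.38 in², y = 5.8 in, Ī = 71.5411 in⁴.
Top flange (beyond web): 1.45 × 0.55, A = 0.7975 in², y = 11.325 in, Ī = 0.0201036 in⁴.
Bottom flange (beyond web): 1.45 × 0.55, A = 0.7975 in², y = 0.275 in, Ī = 0.0201036 in⁴.
By symmetry the centroid is at mid-height, ȳ = 5.8 in.
Transfer each piece to the centroidal x-axis using Ī + A·d² with d = y − 5.8:
  web: d = 0 in → contributes +71.5411 in⁴
  top flange (beyond web): d = 5.525 in → contributes +24.3643 in⁴
  bottom flange (beyond web): d = -5.525 in → contributes +24.3643 in⁴
Total I = 120.27 in⁴.

I_xx ≈ 120.3 in⁴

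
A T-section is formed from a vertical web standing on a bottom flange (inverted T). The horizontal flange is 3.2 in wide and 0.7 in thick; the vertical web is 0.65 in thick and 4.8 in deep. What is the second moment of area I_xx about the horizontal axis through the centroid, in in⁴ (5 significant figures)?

Split into non-overlapping primitives; take the origin at the lower-left of the bounding box.
Flange: 3.2 × 0.7, A = 2.24 in², y = 0.35 in, Ī = 0.09146667 in⁴.
Web: 0.65 × 4.8, A = 3.12 in², y = 3.1 in, Ī = 5.9904 in⁴.
Centroid: ȳ = ΣA·y / ΣA = 1.950746 in.
Transfer each piece to the horizontal axis through the centroid using Ī + A·d² with d = y − 1.950746:
  flange: d = -1.600746 in → contributes +5.831217 in⁴
  web: d = 1.149254 in → contributes +10.11125 in⁴
Total I = 15.94246 in⁴.

I_xx ≈ 15.942 in⁴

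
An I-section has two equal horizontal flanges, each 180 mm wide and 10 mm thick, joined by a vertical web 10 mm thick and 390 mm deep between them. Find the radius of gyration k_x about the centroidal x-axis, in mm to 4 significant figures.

k_x ≈ 160.6 mm

Treat the section as a set of non-overlapping primitives; coordinates are from the bounding-box lower-left.
Bottom flange: 180 × 10, A = 1 800 mm², y = 5 mm, Ī = 15 000 mm⁴.
Web: 10 × 390, A = 3 900 mm², y = 205 mm, Ī = 49 432 500 mm⁴.
Top flange: 180 × 10, A = 1 800 mm², y = 405 mm, Ī = 15 000 mm⁴.
By symmetry the centroid is at mid-height, ȳ = 205 mm.
Transfer each piece to the centroidal x-axis using Ī + A·d² with d = y − 205:
  bottom flange: d = -200 mm → contributes +72 015 000 mm⁴
  web: d = 0 mm → contributes +49 432 500 mm⁴
  top flange: d = 200 mm → contributes +72 015 000 mm⁴
Total I = 193 462 500 mm⁴.
Radius of gyration: k = √(I/A) = √(193 462 500 / 7 500) = 160.608 mm.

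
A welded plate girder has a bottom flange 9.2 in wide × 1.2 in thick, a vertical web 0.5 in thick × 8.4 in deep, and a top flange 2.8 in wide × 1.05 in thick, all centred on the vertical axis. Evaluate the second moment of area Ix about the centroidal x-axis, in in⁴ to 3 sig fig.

Ix ≈ 262 in⁴

Split into non-overlapping primitives; take the origin at the lower-left of the bounding box.
Bottom plate: 9.2 × 1.2, A = 11.04 in², y = 0.6 in, Ī = 1.3248 in⁴.
Web plate: 0.5 × 8.4, A = 4.2 in², y = 5.4 in, Ī = 24.696 in⁴.
Top plate: 2.8 × 1.05, A = 2.94 in², y = 10.125 in, Ī = 0.27011 in⁴.
Centroid: ȳ = ΣA·y / ΣA = 3.2493 in.
Transfer each piece to the centroidal x-axis using Ī + A·d² with d = y − 3.2493:
  bottom plate: d = -2.6493 in → contributes +78.81 in⁴
  web plate: d = 2.1507 in → contributes +44.124 in⁴
  top plate: d = 6.8757 in → contributes +139.26 in⁴
Total I = 262.19 in⁴.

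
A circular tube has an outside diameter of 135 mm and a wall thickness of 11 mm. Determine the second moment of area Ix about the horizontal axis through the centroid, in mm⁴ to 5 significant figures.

Ix ≈ 8.3008 × 10⁶ mm⁴

Treat the section as a set of non-overlapping primitives; coordinates are from the bounding-box lower-left.
Outer circle: ⌀135, A = 14313.88 mm², y = 67.5 mm, Ī = 16 304 406 mm⁴.
Bore (subtracted): ⌀113, A = 10028.75 mm², y = 67.5 mm, Ī = 8 003 569 mm⁴.
By symmetry the centroid is at mid-height, ȳ = 67.5 mm.
All pieces are centred on the horizontal axis through the centroid, so I = ΣĪ (holes subtracted) = 8 300 837 mm⁴.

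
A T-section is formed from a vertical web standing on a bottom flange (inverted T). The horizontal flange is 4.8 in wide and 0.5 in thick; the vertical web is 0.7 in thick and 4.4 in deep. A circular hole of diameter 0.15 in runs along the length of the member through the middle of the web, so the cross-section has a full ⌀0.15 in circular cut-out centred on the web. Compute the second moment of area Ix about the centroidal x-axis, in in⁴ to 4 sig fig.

Ix ≈ 13.10 in⁴

Decompose the section into non-overlapping parts with the origin at the bottom-left of its bounding rectangle.
Flange: 4.8 × 0.5, A = 2.4 in², y = 0.25 in, Ī = 0.05 in⁴.
Web: 0.7 × 4.4, A = 3.08 in², y = 2.7 in, Ī = 4.96907 in⁴.
Hole (subtracted): ⌀0.15, A = 0.0176715 in², y = 2.7 in, Ī = 0.0000248505 in⁴.
Centroid: ȳ = ΣA·y / ΣA = 1.62354 in.
Transfer each piece to the centroidal x-axis using Ī + A·d² with d = y − 1.62354:
  flange: d = -1.37354 in → contributes +4.57784 in⁴
  web: d = 1.07646 in → contributes +8.53809 in⁴
  hole: d = 1.07646 in → contributes −0.0205021 in⁴
Total I = 13.0954 in⁴.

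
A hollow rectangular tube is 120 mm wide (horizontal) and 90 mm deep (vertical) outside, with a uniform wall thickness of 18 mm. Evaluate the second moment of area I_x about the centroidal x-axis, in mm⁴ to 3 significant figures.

Break the section into simple shapes (no overlaps), measuring from the bottom-left corner of the bounding box.
Outer rectangle: 120 × 90, A = 10 800 mm², y = 45 mm, Ī = 7 290 000 mm⁴.
Inner void (subtracted): 84 × 54, A = 4 536 mm², y = 45 mm, Ī = 1 102 248 mm⁴.
By symmetry the centroid is at mid-height, ȳ = 45 mm.
All pieces are centred on the centroidal x-axis, so I = ΣĪ (holes subtracted) = 6 187 752 mm⁴.

I_x ≈ 6.19 × 10⁶ mm⁴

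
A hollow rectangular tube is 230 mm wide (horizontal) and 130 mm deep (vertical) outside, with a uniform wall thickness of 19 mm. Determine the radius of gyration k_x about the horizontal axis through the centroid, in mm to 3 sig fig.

k_x ≈ 49.2 mm

Treat the section as a set of non-overlapping primitives; coordinates are from the bounding-box lower-left.
Outer rectangle: 230 × 130, A = 29 900 mm², y = 65 mm, Ī = 42 109 167 mm⁴.
Inner void (subtracted): 192 × 92, A = 17 664 mm², y = 65 mm, Ī = 12 459 008 mm⁴.
By symmetry the centroid is at mid-height, ȳ = 65 mm.
All pieces are centred on the horizontal axis through the centroid, so I = ΣĪ (holes subtracted) = 29 650 159 mm⁴.
Radius of gyration: k = √(I/A) = √(29 650 159 / 12 236) = 49.226 mm.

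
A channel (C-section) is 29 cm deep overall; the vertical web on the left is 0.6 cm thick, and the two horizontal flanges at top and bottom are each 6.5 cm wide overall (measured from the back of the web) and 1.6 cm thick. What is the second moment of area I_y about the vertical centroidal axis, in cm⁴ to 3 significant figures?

I_y ≈ 151 cm⁴

Break the section into simple shapes (no overlaps), measuring from the bottom-left corner of the bounding box.
Web: 0.6 × 29, A = 17.4 cm², x = 0.3 cm, Ī = 0.522 cm⁴.
Top flange (beyond web): 5.9 × 1.6, A = 9.44 cm², x = 3.55 cm, Ī = 27.384 cm⁴.
Bottom flange (beyond web): 5.9 × 1.6, A = 9.44 cm², x = 3.55 cm, Ī = 27.384 cm⁴.
Centroid: x̄ = ΣA·x / ΣA = 1.9913 cm.
Transfer each piece to the vertical centroidal axis using Ī + A·d² with d = x − 1.9913:
  web: d = -1.6913 cm → contributes +50.294 cm⁴
  top flange (beyond web): d = 1.5587 cm → contributes +50.319 cm⁴
  bottom flange (beyond web): d = 1.5587 cm → contributes +50.319 cm⁴
Total I = 150.93 cm⁴.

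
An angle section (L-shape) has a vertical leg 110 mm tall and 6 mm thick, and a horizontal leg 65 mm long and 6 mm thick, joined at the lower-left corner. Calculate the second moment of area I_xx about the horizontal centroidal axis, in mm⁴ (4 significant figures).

Decompose the section into non-overlapping parts with the origin at the bottom-left of its bounding rectangle.
Vertical leg: 6 × 110, A = 660 mm², y = 55 mm, Ī = 665 500 mm⁴.
Horizontal leg (remainder): 59 × 6, A = 354 mm², y = 3 mm, Ī = 1 062 mm⁴.
Centroid: ȳ = ΣA·y / ΣA = 36.8462 mm.
Transfer each piece to the horizontal centroidal axis using Ī + A·d² with d = y − 36.8462:
  vertical leg: d = 18.1538 mm → contributes +883 011 mm⁴
  horizontal leg (remainder): d = -33.8462 mm → contributes +406 591 mm⁴
Total I = 1 289 602 mm⁴.

I_xx ≈ 1.290 × 10⁶ mm⁴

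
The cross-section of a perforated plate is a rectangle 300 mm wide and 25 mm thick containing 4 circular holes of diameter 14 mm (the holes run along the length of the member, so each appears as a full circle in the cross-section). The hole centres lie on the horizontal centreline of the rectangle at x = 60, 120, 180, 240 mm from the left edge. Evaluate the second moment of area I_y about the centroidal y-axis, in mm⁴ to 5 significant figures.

Treat the section as a set of non-overlapping primitives; coordinates are from the bounding-box lower-left.
Plate: 300 × 25, A = 7 500 mm², x = 150 mm, Ī = 56 250 000 mm⁴.
Hole 1 (subtracted): ⌀14, A = 153.938 mm², x = 60 mm, Ī = 1885.741 mm⁴.
Hole 2 (subtracted): ⌀14, A = 153.938 mm², x = 120 mm, Ī = 1885.741 mm⁴.
Hole 3 (subtracted): ⌀14, A = 153.938 mm², x = 180 mm, Ī = 1885.741 mm⁴.
Hole 4 (subtracted): ⌀14, A = 153.938 mm², x = 240 mm, Ī = 1885.741 mm⁴.
By symmetry the centroid is at mid-width, x̄ = 150 mm.
Transfer each piece to the centroidal y-axis using Ī + A·d² with d = x − 150:
  plate: d = 0 mm → contributes +56 250 000 mm⁴
  hole 1: d = -90 mm → contributes −1 248 784 mm⁴
  hole 2: d = -30 mm → contributes −140 430 mm⁴
  hole 3: d = 30 mm → contributes −140 430 mm⁴
  hole 4: d = 90 mm → contributes −1 248 784 mm⁴
Total I = 53 471 572 mm⁴.

I_y ≈ 5.3472 × 10⁷ mm⁴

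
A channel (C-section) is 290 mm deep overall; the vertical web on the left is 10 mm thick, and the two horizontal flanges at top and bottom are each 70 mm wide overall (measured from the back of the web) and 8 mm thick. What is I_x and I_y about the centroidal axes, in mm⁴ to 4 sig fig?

Decompose the section into non-overlapping parts with the origin at the bottom-left of its bounding rectangle.
Web: 10 × 290, A = 2 900 mm², y = 145 mm, Ī = 20 324 167 mm⁴.
Top flange (beyond web): 60 × 8, A = 480 mm², y = 286 mm, Ī = 2 560 mm⁴.
Bottom flange (beyond web): 60 × 8, A = 480 mm², y = 4 mm, Ī = 2 560 mm⁴.
By symmetry the centroid is at mid-height, ȳ = 145 mm.
Transfer each piece to the centroidal x-axis using Ī + A·d² with d = y − 145:
  web: d = 0 mm → contributes +20 324 167 mm⁴
  top flange (beyond web): d = 141 mm → contributes +9 545 440 mm⁴
  bottom flange (beyond web): d = -141 mm → contributes +9 545 440 mm⁴
Total I = 39 415 047 mm⁴.
For the y-axis: x̄ = 13.7047 mm.
Repeating about the centroidal y-axis gives I_y = 1 195 690 mm⁴.

I_x ≈ 3.942 × 10⁷ mm⁴, I_y ≈ 1.196 × 10⁶ mm⁴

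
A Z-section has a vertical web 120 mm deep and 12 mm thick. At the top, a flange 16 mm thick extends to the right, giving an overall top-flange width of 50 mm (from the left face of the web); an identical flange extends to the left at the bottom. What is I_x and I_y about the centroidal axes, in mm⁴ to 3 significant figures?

I_x ≈ 5.04 × 10⁶ mm⁴, I_y ≈ 9.24 × 10⁵ mm⁴

Split into non-overlapping primitives; take the origin at the lower-left of the bounding box.
Web: 12 × 120, A = 1 440 mm², y = 60 mm, Ī = 1 728 000 mm⁴.
Top flange (beyond web): 38 × 16, A = 608 mm², y = 112 mm, Ī = 12 971 mm⁴.
Bottom flange (beyond web): 38 × 16, A = 608 mm², y = 8 mm, Ī = 12 971 mm⁴.
Centroid: ȳ = ΣA·y / ΣA = 60 mm.
Transfer each piece to the centroidal x-axis using Ī + A·d² with d = y − 60:
  web: d = 0 mm → contributes +1 728 000 mm⁴
  top flange (beyond web): d = 52 mm → contributes +1 657 003 mm⁴
  bottom flange (beyond web): d = -52 mm → contributes +1 657 003 mm⁴
Total I = 5 042 005 mm⁴.
For the y-axis: x̄ = 44 mm.
Repeating about the centroidal y-axis gives I_y = 923 605 mm⁴.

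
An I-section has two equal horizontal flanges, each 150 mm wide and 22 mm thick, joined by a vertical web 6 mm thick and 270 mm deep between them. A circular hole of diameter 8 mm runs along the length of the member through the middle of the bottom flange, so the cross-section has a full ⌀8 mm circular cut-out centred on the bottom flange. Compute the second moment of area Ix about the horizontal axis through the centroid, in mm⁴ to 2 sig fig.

Ix ≈ 1.5 × 10⁸ mm⁴

Split into non-overlapping primitives; take the origin at the lower-left of the bounding box.
Bottom flange: 150 × 22, A = 3 300 mm², y = 11 mm, Ī = 133 100 mm⁴.
Web: 6 × 270, A = 1 620 mm², y = 157 mm, Ī = 9 841 500 mm⁴.
Top flange: 150 × 22, A = 3 300 mm², y = 303 mm, Ī = 133 100 mm⁴.
Hole (subtracted): ⌀8, A = 50.27 mm², y = 11 mm, Ī = 201.1 mm⁴.
Centroid: ȳ = ΣA·y / ΣA = 157.9 mm.
Transfer each piece to the horizontal axis through the centroid using Ī + A·d² with d = y − 157.9:
  bottom flange: d = -146.9 mm → contributes +71 344 151 mm⁴
  web: d = -0.8983 mm → contributes +9 842 807 mm⁴
  top flange: d = 145.1 mm → contributes +69 612 974 mm⁴
  hole: d = -146.9 mm → contributes −1 084 885 mm⁴
Total I = 149 715 048 mm⁴.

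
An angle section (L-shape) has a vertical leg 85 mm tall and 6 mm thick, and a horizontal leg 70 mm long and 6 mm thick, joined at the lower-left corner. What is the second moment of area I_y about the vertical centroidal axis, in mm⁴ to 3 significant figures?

Decompose the section into non-overlapping parts with the origin at the bottom-left of its bounding rectangle.
Vertical leg: 6 × 85, A = 510 mm², x = 3 mm, Ī = 1 530 mm⁴.
Horizontal leg (remainder): 64 × 6, A = 384 mm², x = 38 mm, Ī = 131 072 mm⁴.
Centroid: x̄ = ΣA·x / ΣA = 18.034 mm.
Transfer each piece to the vertical centroidal axis using Ī + A·d² with d = x − 18.034:
  vertical leg: d = -15.034 mm → contributes +116 794 mm⁴
  horizontal leg (remainder): d = 19.966 mm → contributes +284 157 mm⁴
Total I = 400 951 mm⁴.

I_y ≈ 4.01 × 10⁵ mm⁴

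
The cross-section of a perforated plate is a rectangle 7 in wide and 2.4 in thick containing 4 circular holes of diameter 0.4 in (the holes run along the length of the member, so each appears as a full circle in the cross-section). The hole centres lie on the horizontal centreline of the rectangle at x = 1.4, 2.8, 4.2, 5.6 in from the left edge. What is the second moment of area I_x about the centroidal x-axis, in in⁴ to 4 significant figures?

Treat the section as a set of non-overlapping primitives; coordinates are from the bounding-box lower-left.
Plate: 7 × 2.4, A = 16.8 in², y = 1.2 in, Ī = 8.064 in⁴.
Hole 1 (subtracted): ⌀0.4, A = 0.125664 in², y = 1.2 in, Ī = 0.00125664 in⁴.
Hole 2 (subtracted): ⌀0.4, A = 0.125664 in², y = 1.2 in, Ī = 0.00125664 in⁴.
Hole 3 (subtracted): ⌀0.4, A = 0.125664 in², y = 1.2 in, Ī = 0.00125664 in⁴.
Hole 4 (subtracted): ⌀0.4, A = 0.125664 in², y = 1.2 in, Ī = 0.00125664 in⁴.
By symmetry the centroid is at mid-height, ȳ = 1.2 in.
All pieces are centred on the centroidal x-axis, so I = ΣĪ (holes subtracted) = 8.05897 in⁴.

I_x ≈ 8.059 in⁴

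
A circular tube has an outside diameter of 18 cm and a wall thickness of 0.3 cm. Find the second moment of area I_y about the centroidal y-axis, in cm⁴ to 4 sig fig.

I_y ≈ 653.5 cm⁴

Treat the section as a set of non-overlapping primitives; coordinates are from the bounding-box lower-left.
Outer circle: ⌀18, A = 254.469 cm², x = 9 cm, Ī = 5 153 cm⁴.
Bore (subtracted): ⌀17.4, A = 237.787 cm², x = 9 cm, Ī = 4499.53 cm⁴.
By symmetry the centroid is at mid-width, x̄ = 9 cm.
All pieces are centred on the centroidal y-axis, so I = ΣĪ (holes subtracted) = 653.47 cm⁴.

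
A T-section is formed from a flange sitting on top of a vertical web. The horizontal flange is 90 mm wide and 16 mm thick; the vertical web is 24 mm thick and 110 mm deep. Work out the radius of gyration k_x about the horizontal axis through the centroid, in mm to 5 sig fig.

Treat the section as a set of non-overlapping primitives; coordinates are from the bounding-box lower-left.
Flange: 90 × 16, A = 1 440 mm², y = 118 mm, Ī = 30 720 mm⁴.
Web: 24 × 110, A = 2 640 mm², y = 55 mm, Ī = 2 662 000 mm⁴.
Centroid: ȳ = ΣA·y / ΣA = 77.23529 mm.
Transfer each piece to the horizontal axis through the centroid using Ī + A·d² with d = y − 77.23529:
  flange: d = 40.76471 mm → contributes +2 423 656 mm⁴
  web: d = -22.23529 mm → contributes +3 967 238 mm⁴
Total I = 6 390 894 mm⁴.
Radius of gyration: k = √(I/A) = √(6 390 894 / 4 080) = 39.57772 mm.

k_x ≈ 39.578 mm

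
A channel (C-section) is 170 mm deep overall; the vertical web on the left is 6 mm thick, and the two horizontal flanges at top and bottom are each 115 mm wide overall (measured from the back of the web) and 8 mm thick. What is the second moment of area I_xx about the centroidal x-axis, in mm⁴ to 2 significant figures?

I_xx ≈ 1.4 × 10⁷ mm⁴

Treat the section as a set of non-overlapping primitives; coordinates are from the bounding-box lower-left.
Web: 6 × 170, A = 1 020 mm², y = 85 mm, Ī = 2 456 500 mm⁴.
Top flange (beyond web): 109 × 8, A = 872 mm², y = 166 mm, Ī = 4 651 mm⁴.
Bottom flange (beyond web): 109 × 8, A = 872 mm², y = 4 mm, Ī = 4 651 mm⁴.
By symmetry the centroid is at mid-height, ȳ = 85 mm.
Transfer each piece to the centroidal x-axis using Ī + A·d² with d = y − 85:
  web: d = 0 mm → contributes +2 456 500 mm⁴
  top flange (beyond web): d = 81 mm → contributes +5 725 843 mm⁴
  bottom flange (beyond web): d = -81 mm → contributes +5 725 843 mm⁴
Total I = 13 908 185 mm⁴.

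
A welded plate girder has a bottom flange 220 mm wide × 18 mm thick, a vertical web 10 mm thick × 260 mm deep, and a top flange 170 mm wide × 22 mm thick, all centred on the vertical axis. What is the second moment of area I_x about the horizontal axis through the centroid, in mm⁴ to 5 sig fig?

Decompose the section into non-overlapping parts with the origin at the bottom-left of its bounding rectangle.
Bottom plate: 220 × 18, A = 3 960 mm², y = 9 mm, Ī = 106 920 mm⁴.
Web plate: 10 × 260, A = 2 600 mm², y = 148 mm, Ī = 14 646 667 mm⁴.
Top plate: 170 × 22, A = 3 740 mm², y = 289 mm, Ī = 150846.7 mm⁴.
Centroid: ȳ = ΣA·y / ΣA = 145.7573 mm.
Transfer each piece to the horizontal axis through the centroid using Ī + A·d² with d = y − 145.7573:
  bottom plate: d = -136.7573 mm → contributes +74 169 034 mm⁴
  web plate: d = 2.242718 mm → contributes +14 659 744 mm⁴
  top plate: d = 143.2427 mm → contributes +76 889 948 mm⁴
Total I = 165 718 727 mm⁴.

I_x ≈ 1.6572 × 10⁸ mm⁴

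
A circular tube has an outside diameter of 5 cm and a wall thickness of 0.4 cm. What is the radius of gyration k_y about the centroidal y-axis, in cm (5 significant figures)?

k_y ≈ 1.6325 cm

Decompose the section into non-overlapping parts with the origin at the bottom-left of its bounding rectangle.
Outer circle: ⌀5, A = 19.63495 cm², x = 2.5 cm, Ī = 30.67962 cm⁴.
Bore (subtracted): ⌀4.2, A = 13.85442 cm², x = 2.5 cm, Ī = 15.2745 cm⁴.
By symmetry the centroid is at mid-width, x̄ = 2.5 cm.
All pieces are centred on the centroidal y-axis, so I = ΣĪ (holes subtracted) = 15.40511 cm⁴.
Radius of gyration: k = √(I/A) = √(15.40511 / 5.78053) = 1.632483 cm.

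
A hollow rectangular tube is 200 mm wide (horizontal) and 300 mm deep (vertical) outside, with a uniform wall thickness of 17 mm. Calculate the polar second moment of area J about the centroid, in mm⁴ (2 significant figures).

J ≈ 2.9 × 10⁸ mm⁴

Decompose the section into non-overlapping parts with the origin at the bottom-left of its bounding rectangle.
Outer rectangle: 200 × 300, A = 60 000 mm², y = 150 mm, Ī = 450 000 000 mm⁴.
Inner void (subtracted): 166 × 266, A = 44 156 mm², y = 150 mm, Ī = 260 358 495 mm⁴.
By symmetry the centroid is at mid-height, ȳ = 150 mm.
All pieces are centred on the centroidal x-axis, so I = ΣĪ (holes subtracted) = 189 641 505 mm⁴.
Repeating about the centroidal y-axis gives I_y = 98 603 105 mm⁴.
Polar second moment: J = I_x + I_y = 288 244 611 mm⁴.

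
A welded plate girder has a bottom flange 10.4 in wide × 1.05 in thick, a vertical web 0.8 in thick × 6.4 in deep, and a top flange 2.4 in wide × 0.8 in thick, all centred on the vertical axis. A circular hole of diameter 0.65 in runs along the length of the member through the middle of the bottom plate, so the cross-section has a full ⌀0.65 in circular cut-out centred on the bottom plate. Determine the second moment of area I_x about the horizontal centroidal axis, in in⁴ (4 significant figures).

I_x ≈ 130.3 in⁴

Break the section into simple shapes (no overlaps), measuring from the bottom-left corner of the bounding box.
Bottom plate: 10.4 × 1.05, A = 10.92 in², y = 0.525 in, Ī = 1.00328 in⁴.
Web plate: 0.8 × 6.4, A = 5.12 in², y = 4.25 in, Ī = 17.4763 in⁴.
Top plate: 2.4 × 0.8, A = 1.92 in², y = 7.85 in, Ī = 0.1024 in⁴.
Hole (subtracted): ⌀0.65, A = 0.331831 in², y = 0.525 in, Ī = 0.00876241 in⁴.
Centroid: ȳ = ΣA·y / ΣA = 2.40472 in.
Transfer each piece to the horizontal centroidal axis using Ī + A·d² with d = y − 2.40472:
  bottom plate: d = -1.87972 in → contributes +39.5874 in⁴
  web plate: d = 1.84528 in → contributes +34.9102 in⁴
  top plate: d = 5.44528 in → contributes +57.0325 in⁴
  hole: d = -1.87972 in → contributes −1.18123 in⁴
Total I = 130.349 in⁴.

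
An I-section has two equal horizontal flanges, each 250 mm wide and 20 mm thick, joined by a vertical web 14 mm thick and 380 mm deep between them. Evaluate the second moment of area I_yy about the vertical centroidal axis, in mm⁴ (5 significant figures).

I_yy ≈ 5.2170 × 10⁷ mm⁴

Decompose the section into non-overlapping parts with the origin at the bottom-left of its bounding rectangle.
Bottom flange: 250 × 20, A = 5 000 mm², x = 125 mm, Ī = 26 041 667 mm⁴.
Web: 14 × 380, A = 5 320 mm², x = 125 mm, Ī = 86893.33 mm⁴.
Top flange: 250 × 20, A = 5 000 mm², x = 125 mm, Ī = 26 041 667 mm⁴.
By symmetry the centroid is at mid-width, x̄ = 125 mm.
All pieces are centred on the vertical centroidal axis, so I = ΣĪ = 52 170 227 mm⁴.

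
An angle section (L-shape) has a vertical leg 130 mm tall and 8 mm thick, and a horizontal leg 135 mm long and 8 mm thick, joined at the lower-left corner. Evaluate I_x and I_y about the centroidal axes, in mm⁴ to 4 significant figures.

Break the section into simple shapes (no overlaps), measuring from the bottom-left corner of the bounding box.
Vertical leg: 8 × 130, A = 1 040 mm², y = 65 mm, Ī = 1 464 667 mm⁴.
Horizontal leg (remainder): 127 × 8, A = 1 016 mm², y = 4 mm, Ī = 5418.67 mm⁴.
Centroid: ȳ = ΣA·y / ΣA = 34.856 mm.
Transfer each piece to the centroidal x-axis using Ī + A·d² with d = y − 34.856:
  vertical leg: d = 30.144 mm → contributes +2 409 672 mm⁴
  horizontal leg (remainder): d = -30.856 mm → contributes +972 747 mm⁴
Total I = 3 382 419 mm⁴.
For the y-axis: x̄ = 37.356 mm.
Repeating about the centroidal y-axis gives I_y = 3 712 729 mm⁴.

I_x ≈ 3.382 × 10⁶ mm⁴, I_y ≈ 3.713 × 10⁶ mm⁴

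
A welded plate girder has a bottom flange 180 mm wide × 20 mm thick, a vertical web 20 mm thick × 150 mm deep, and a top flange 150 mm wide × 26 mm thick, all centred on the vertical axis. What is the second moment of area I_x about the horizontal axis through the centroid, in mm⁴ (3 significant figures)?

I_x ≈ 6.20 × 10⁷ mm⁴

Decompose the section into non-overlapping parts with the origin at the bottom-left of its bounding rectangle.
Bottom plate: 180 × 20, A = 3 600 mm², y = 10 mm, Ī = 120 000 mm⁴.
Web plate: 20 × 150, A = 3 000 mm², y = 95 mm, Ī = 5 625 000 mm⁴.
Top plate: 150 × 26, A = 3 900 mm², y = 183 mm, Ī = 219 700 mm⁴.
Centroid: ȳ = ΣA·y / ΣA = 98.543 mm.
Transfer each piece to the horizontal axis through the centroid using Ī + A·d² with d = y − 98.543:
  bottom plate: d = -88.543 mm → contributes +28 343 415 mm⁴
  web plate: d = -3.5429 mm → contributes +5 662 656 mm⁴
  top plate: d = 84.457 mm → contributes +28 038 435 mm⁴
Total I = 62 044 506 mm⁴.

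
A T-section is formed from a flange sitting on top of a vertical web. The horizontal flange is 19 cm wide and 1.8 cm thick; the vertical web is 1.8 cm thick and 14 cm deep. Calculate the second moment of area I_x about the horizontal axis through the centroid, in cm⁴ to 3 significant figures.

Decompose the section into non-overlapping parts with the origin at the bottom-left of its bounding rectangle.
Flange: 19 × 1.8, A = 34.2 cm², y = 14.9 cm, Ī = 9.234 cm⁴.
Web: 1.8 × 14, A = 25.2 cm², y = 7 cm, Ī = 411.6 cm⁴.
Centroid: ȳ = ΣA·y / ΣA = 11.548 cm.
Transfer each piece to the horizontal axis through the centroid using Ī + A·d² with d = y − 11.548:
  flange: d = 3.3515 cm → contributes +393.39 cm⁴
  web: d = -4.5485 cm → contributes +932.96 cm⁴
Total I = 1326.3 cm⁴.

I_x ≈ 1330 cm⁴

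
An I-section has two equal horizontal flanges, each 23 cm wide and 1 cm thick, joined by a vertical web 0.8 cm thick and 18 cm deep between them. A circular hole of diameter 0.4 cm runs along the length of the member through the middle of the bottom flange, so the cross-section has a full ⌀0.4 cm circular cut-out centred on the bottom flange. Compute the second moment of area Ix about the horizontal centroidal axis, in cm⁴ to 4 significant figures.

Ix ≈ 4533 cm⁴

Split into non-overlapping primitives; take the origin at the lower-left of the bounding box.
Bottom flange: 23 × 1, A = 23 cm², y = 0.5 cm, Ī = 1.91667 cm⁴.
Web: 0.8 × 18, A = 14.4 cm², y = 10 cm, Ī = 388.8 cm⁴.
Top flange: 23 × 1, A = 23 cm², y = 19.5 cm, Ī = 1.91667 cm⁴.
Hole (subtracted): ⌀0.4, A = 0.125664 cm², y = 0.5 cm, Ī = 0.00125664 cm⁴.
Centroid: ȳ = ΣA·y / ΣA = 10.0198 cm.
Transfer each piece to the horizontal centroidal axis using Ī + A·d² with d = y − 10.0198:
  bottom flange: d = -9.51981 cm → contributes +2086.33 cm⁴
  web: d = -0.0198062 cm → contributes +388.806 cm⁴
  top flange: d = 9.48019 cm → contributes +2069.02 cm⁴
  hole: d = -9.51981 cm → contributes −11.3897 cm⁴
Total I = 4532.77 cm⁴.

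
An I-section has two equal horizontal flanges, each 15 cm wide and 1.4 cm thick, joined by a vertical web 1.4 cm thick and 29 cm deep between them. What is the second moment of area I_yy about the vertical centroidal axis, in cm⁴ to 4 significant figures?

Split into non-overlapping primitives; take the origin at the lower-left of the bounding box.
Bottom flange: 15 × 1.4, A = 21 cm², x = 7.5 cm, Ī = 393.75 cm⁴.
Web: 1.4 × 29, A = 40.6 cm², x = 7.5 cm, Ī = 6.63133 cm⁴.
Top flange: 15 × 1.4, A = 21 cm², x = 7.5 cm, Ī = 393.75 cm⁴.
By symmetry the centroid is at mid-width, x̄ = 7.5 cm.
All pieces are centred on the vertical centroidal axis, so I = ΣĪ = 794.131 cm⁴.

I_yy ≈ 794.1 cm⁴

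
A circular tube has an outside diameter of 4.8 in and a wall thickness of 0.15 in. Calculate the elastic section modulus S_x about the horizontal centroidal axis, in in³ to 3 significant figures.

S_x ≈ 2.47 in³

Break the section into simple shapes (no overlaps), measuring from the bottom-left corner of the bounding box.
Outer circle: ⌀4.8, A = 18.096 in², y = 2.4 in, Ī = 26.058 in⁴.
Bore (subtracted): ⌀4.5, A = 15.904 in², y = 2.4 in, Ī = 20.129 in⁴.
By symmetry the centroid is at mid-height, ȳ = 2.4 in.
All pieces are centred on the horizontal centroidal axis, so I = ΣĪ (holes subtracted) = 5.9287 in⁴.
Extreme fibre distance c = 2.4 in; S = I/c = 2.4703 in³.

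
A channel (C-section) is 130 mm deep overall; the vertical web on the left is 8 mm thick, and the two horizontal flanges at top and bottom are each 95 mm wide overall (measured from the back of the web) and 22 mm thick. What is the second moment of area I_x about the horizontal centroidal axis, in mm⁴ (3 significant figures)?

Break the section into simple shapes (no overlaps), measuring from the bottom-left corner of the bounding box.
Web: 8 × 130, A = 1 040 mm², y = 65 mm, Ī = 1 464 667 mm⁴.
Top flange (beyond web): 87 × 22, A = 1 914 mm², y = 119 mm, Ī = 77 198 mm⁴.
Bottom flange (beyond web): 87 × 22, A = 1 914 mm², y = 11 mm, Ī = 77 198 mm⁴.
By symmetry the centroid is at mid-height, ȳ = 65 mm.
Transfer each piece to the horizontal centroidal axis using Ī + A·d² with d = y − 65:
  web: d = 0 mm → contributes +1 464 667 mm⁴
  top flange (beyond web): d = 54 mm → contributes +5 658 422 mm⁴
  bottom flange (beyond web): d = -54 mm → contributes +5 658 422 mm⁴
Total I = 12 781 511 mm⁴.

I_x ≈ 1.28 × 10⁷ mm⁴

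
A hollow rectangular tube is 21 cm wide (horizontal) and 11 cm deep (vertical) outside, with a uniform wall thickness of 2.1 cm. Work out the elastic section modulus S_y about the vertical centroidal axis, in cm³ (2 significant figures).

S_y ≈ 550 cm³

Treat the section as a set of non-overlapping primitives; coordinates are from the bounding-box lower-left.
Outer rectangle: 21 × 11, A = 231 cm², x = 10.5 cm, Ī = 8 489 cm⁴.
Inner void (subtracted): 16.8 × 6.8, A = 114.2 cm², x = 10.5 cm, Ī = 2 687 cm⁴.
By symmetry the centroid is at mid-width, x̄ = 10.5 cm.
All pieces are centred on the vertical centroidal axis, so I = ΣĪ (holes subtracted) = 5 802 cm⁴.
Extreme fibre distance c = 10.5 cm; S = I/c = 552.6 cm³.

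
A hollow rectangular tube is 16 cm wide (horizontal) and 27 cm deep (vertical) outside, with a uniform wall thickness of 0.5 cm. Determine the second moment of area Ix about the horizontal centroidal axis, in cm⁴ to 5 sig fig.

Break the section into simple shapes (no overlaps), measuring from the bottom-left corner of the bounding box.
Outer rectangle: 16 × 27, A = 432 cm², y = 13.5 cm, Ī = 26 244 cm⁴.
Inner void (subtracted): 15 × 26, A = 390 cm², y = 13.5 cm, Ī = 21 970 cm⁴.
By symmetry the centroid is at mid-height, ȳ = 13.5 cm.
All pieces are centred on the horizontal centroidal axis, so I = ΣĪ (holes subtracted) = 4 274 cm⁴.

Ix ≈ 4274.0 cm⁴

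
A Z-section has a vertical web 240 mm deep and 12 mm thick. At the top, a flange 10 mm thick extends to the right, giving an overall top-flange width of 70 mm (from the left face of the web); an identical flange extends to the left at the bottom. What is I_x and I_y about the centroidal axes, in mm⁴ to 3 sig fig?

I_x ≈ 2.92 × 10⁷ mm⁴, I_y ≈ 1.78 × 10⁶ mm⁴

Split into non-overlapping primitives; take the origin at the lower-left of the bounding box.
Web: 12 × 240, A = 2 880 mm², y = 120 mm, Ī = 13 824 000 mm⁴.
Top flange (beyond web): 58 × 10, A = 580 mm², y = 235 mm, Ī = 4833.3 mm⁴.
Bottom flange (beyond web): 58 × 10, A = 580 mm², y = 5 mm, Ī = 4833.3 mm⁴.
Centroid: ȳ = ΣA·y / ΣA = 120 mm.
Transfer each piece to the centroidal x-axis using Ī + A·d² with d = y − 120:
  web: d = 0 mm → contributes +13 824 000 mm⁴
  top flange (beyond web): d = 115 mm → contributes +7 675 333 mm⁴
  bottom flange (beyond web): d = -115 mm → contributes +7 675 333 mm⁴
Total I = 29 174 667 mm⁴.
For the y-axis: x̄ = 64 mm.
Repeating about the centroidal y-axis gives I_y = 1 780 747 mm⁴.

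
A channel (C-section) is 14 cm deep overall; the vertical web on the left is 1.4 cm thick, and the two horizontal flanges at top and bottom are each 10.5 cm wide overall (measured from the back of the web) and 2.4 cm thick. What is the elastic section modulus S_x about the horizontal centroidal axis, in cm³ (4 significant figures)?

Break the section into simple shapes (no overlaps), measuring from the bottom-left corner of the bounding box.
Web: 1.4 × 14, A = 19.6 cm², y = 7 cm, Ī = 320.133 cm⁴.
Top flange (beyond web): 9.1 × 2.4, A = 21.84 cm², y = 12.8 cm, Ī = 10.4832 cm⁴.
Bottom flange (beyond web): 9.1 × 2.4, A = 21.84 cm², y = 1.2 cm, Ī = 10.4832 cm⁴.
By symmetry the centroid is at mid-height, ȳ = 7 cm.
Transfer each piece to the horizontal centroidal axis using Ī + A·d² with d = y − 7:
  web: d = 0 cm → contributes +320.133 cm⁴
  top flange (beyond web): d = 5.8 cm → contributes +745.181 cm⁴
  bottom flange (beyond web): d = -5.8 cm → contributes +745.181 cm⁴
Total I = 1810.49 cm⁴.
Extreme fibre distance c = 7 cm; S = I/c = 258.642 cm³.

S_x ≈ 258.6 cm³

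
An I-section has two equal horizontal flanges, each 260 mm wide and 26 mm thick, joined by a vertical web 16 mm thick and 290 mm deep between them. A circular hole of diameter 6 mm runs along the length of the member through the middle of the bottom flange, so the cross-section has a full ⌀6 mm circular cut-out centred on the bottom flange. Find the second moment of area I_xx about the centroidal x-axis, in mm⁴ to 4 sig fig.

I_xx ≈ 3.701 × 10⁸ mm⁴

Treat the section as a set of non-overlapping primitives; coordinates are from the bounding-box lower-left.
Bottom flange: 260 × 26, A = 6 760 mm², y = 13 mm, Ī = 380 813 mm⁴.
Web: 16 × 290, A = 4 640 mm², y = 171 mm, Ī = 32 518 667 mm⁴.
Top flange: 260 × 26, A = 6 760 mm², y = 329 mm, Ī = 380 813 mm⁴.
Hole (subtracted): ⌀6, A = 28.2743 mm², y = 13 mm, Ī = 63.6173 mm⁴.
Centroid: ȳ = ΣA·y / ΣA = 171.246 mm.
Transfer each piece to the centroidal x-axis using Ī + A·d² with d = y − 171.246:
  bottom flange: d = -158.246 mm → contributes +169 664 177 mm⁴
  web: d = -0.246383 mm → contributes +32 518 948 mm⁴
  top flange: d = 157.754 mm → contributes +168 611 551 mm⁴
  hole: d = -158.246 mm → contributes −708 107 mm⁴
Total I = 370 086 569 mm⁴.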